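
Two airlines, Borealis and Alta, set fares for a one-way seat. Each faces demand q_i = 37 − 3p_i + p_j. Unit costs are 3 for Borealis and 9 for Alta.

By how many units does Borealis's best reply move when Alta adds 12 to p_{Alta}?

Borealis's profit: π = (p_{Borealis} − 3)(37 − 3p_{Borealis} + p_{Alta}).
∂π/∂p_{Borealis} = 46 − 6p_{Borealis} + p_{Alta} = 0 ⇒ p_{Borealis} = 23/3 + (1/6)p_{Alta}.
The reaction-function slope is 1/6, so a 12-unit rise in p_{Alta} moves p_{Borealis} by 1/6 × 12 = 2. Borealis's best response rises — the actions are strategic complements.

2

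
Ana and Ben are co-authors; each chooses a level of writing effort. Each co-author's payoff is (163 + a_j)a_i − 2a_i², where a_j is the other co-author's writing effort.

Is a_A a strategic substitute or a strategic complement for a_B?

Ana's payoff is (163 + a_B)a_A − 2a_A².
∂π/∂a_A = 163 + a_B − 4a_A = 0, so a_A = 40.75 + 0.25a_B.
The best-response slope da_A/da_B = 0.25 > 0: the reaction function is upward-sloping, so the choices are strategic complements.

strategic complements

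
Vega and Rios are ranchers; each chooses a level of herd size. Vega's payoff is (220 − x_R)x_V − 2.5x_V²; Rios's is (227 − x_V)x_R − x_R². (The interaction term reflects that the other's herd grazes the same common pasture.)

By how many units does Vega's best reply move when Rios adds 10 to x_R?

-2

Expanding Vega's payoff: 220x_V − x_Rx_V − 2.5x_V².
∂π/∂x_V = 220 − x_R − 5x_V = 0, so x_V = 44 − 0.2x_R.
The reaction-function slope is −0.2, so a 10-unit rise in x_R moves x_V by −0.2 × 10 = −2. Vega's best response falls — the actions are strategic substitutes.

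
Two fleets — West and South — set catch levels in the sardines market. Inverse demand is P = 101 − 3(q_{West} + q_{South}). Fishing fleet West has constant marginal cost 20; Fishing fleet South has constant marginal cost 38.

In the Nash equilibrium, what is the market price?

53

Fishing fleet West's profit: π = q_{West}(101 − 3(q_{West} + q_{South})) − 20q_{West}.
∂π/∂q_{West} = 81 − 6q_{West} − 3q_{South} = 0, so q_{West} = 13.5 − 0.5q_{South}.
By the same steps for South: q_{South} = 10.5 − 0.5q_{West}.
Solving the two reaction functions simultaneously: (1 − (−0.5)(−0.5))q_{West} = 13.5 − 0.5·10.5, so 0.75q_{West} = 8.25 and q_{West} = 11.
Then q_{South} = 10.5 − 0.5·11 = 5.
Equilibrium price: P = 101 − 3·16 = 53.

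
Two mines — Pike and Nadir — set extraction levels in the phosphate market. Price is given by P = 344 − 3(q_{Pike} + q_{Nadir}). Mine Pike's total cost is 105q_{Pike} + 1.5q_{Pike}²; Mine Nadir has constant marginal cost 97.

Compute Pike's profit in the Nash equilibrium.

Mine Pike's profit: π = q_{Pike}(344 − 3(q_{Pike} + q_{Nadir})) − 105q_{Pike} − 1.5q_{Pike}².
∂π/∂q_{Pike} = 239 − 9q_{Pike} − 3q_{Nadir} = 0, so q_{Pike} = 239/9 − (1/3)q_{Nadir}.
For Nadir: ∂π/∂q_{Nadir} = 247 − 6q_{Nadir} − 3q_{Pike} = 0 ⇒ q_{Nadir} = 247/6 − 0.5q_{Pike}.
Solving the two reaction functions simultaneously: (1 − (−1/3)(−0.5))q_{Pike} = 239/9 − (1/3)·(247/6), so (5/6)q_{Pike} = 77/6 and q_{Pike} = 15.4.
Then q_{Nadir} = 247/6 − 0.5·15.4 = 502/15.
Price P = 344 − 3·(733/15) = 197.4.
Pike's profit: (197.4 − 105)·15.4 − 1.5(15.4)² = 1067.22.

1067.22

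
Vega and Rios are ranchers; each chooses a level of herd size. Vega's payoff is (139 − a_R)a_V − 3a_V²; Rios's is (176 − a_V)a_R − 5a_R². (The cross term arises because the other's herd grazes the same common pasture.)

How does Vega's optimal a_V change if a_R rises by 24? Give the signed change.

-4

Expanding Vega's payoff: 139a_V − a_Ra_V − 3a_V².
∂π/∂a_V = 139 − a_R − 6a_V = 0, so a_V = 139/6 − (1/6)a_R.
The reaction-function slope is −1/6, so a 24-unit rise in a_R moves a_V by −1/6 × 24 = −4. Vega's best response falls — the actions are strategic substitutes.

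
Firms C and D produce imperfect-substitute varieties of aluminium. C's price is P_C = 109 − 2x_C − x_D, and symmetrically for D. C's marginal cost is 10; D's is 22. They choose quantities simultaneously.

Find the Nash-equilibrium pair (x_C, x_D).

Firm C's profit: π = x_C(109 − 2x_C − x_D) − 10x_C.
∂π/∂x_C = 99 − 4x_C − x_D = 0 ⇒ x_C = 24.75 − 0.25x_D.
Similarly x_D = 21.75 − 0.25x_C.
Substituting the second reaction function into the first: x_C = 24.75 − 0.25(21.75 − 0.25x_C), which gives 0.9375x_C = 19.3125 ⇒ x_C = 20.6.
Then x_D = 21.75 − 0.25·20.6 = 16.6.

20.6, 16.6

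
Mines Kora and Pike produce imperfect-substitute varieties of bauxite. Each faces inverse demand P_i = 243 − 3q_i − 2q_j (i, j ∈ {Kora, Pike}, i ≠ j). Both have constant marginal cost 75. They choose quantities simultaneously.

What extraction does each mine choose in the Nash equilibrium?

21

Mine Kora's profit: π = q_{Kora}(243 − 3q_{Kora} − 2q_{Pike}) − 75q_{Kora}.
∂π/∂q_{Kora} = 168 − 6q_{Kora} − 2q_{Pike} = 0 ⇒ q_{Kora} = 28 − (1/3)q_{Pike}.
Setting q_{Kora} = q_{Pike} in the reaction function: q_{Kora} = 28 − (1/3)q_{Kora}, so q_{Kora} = 28 / (4/3) = 21.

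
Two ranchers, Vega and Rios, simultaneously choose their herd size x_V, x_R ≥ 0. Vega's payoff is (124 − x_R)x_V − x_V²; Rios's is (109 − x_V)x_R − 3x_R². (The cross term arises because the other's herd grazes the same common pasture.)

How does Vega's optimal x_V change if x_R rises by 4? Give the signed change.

-2

Expanding Vega's payoff: 124x_V − x_Rx_V − x_V².
∂π/∂x_V = 124 − x_R − 2x_V = 0, so x_V = 62 − 0.5x_R.
The reaction-function slope is −0.5, so a 4-unit rise in x_R moves x_V by −0.5 × 4 = −2. Vega's best response falls — the actions are strategic substitutes.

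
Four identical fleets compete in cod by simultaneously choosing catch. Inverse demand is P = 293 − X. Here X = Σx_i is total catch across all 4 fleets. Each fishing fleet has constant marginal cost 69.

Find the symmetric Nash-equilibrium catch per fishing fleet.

A representative fishing fleet's profit is π_i = x_i(293 − X) − 69x_i, with X = x_i + Σ_{j≠i} x_j.
First-order condition: 224 − 2x_i − Σ_{j≠i} x_j = 0.
Imposing symmetry (x_j = x for all j) turns Σ_{j≠i} x_j into 3x, so 224 = 5x and x = 44.8.

44.8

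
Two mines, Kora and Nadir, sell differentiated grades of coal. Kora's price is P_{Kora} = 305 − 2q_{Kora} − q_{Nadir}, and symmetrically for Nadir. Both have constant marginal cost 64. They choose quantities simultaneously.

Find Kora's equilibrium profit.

4646.48

Mine Kora's profit: π = q_{Kora}(305 − 2q_{Kora} − q_{Nadir}) − 64q_{Kora}.
∂π/∂q_{Kora} = 241 − 4q_{Kora} − q_{Nadir} = 0 ⇒ q_{Kora} = 60.25 − 0.25q_{Nadir}.
By symmetry q_{Nadir} = q_{Kora}; substituting into the reaction function, 1.25q_{Kora} = 60.25 and q_{Kora} = 48.2.
P_{Kora} = 305 − 2·48.2 − 48.2 = 160.4.
Profit = (160.4 − 64)·48.2 = 4646.48.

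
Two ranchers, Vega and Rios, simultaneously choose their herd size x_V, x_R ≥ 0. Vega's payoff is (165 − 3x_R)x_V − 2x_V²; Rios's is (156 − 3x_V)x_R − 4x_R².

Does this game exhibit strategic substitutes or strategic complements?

strategic substitutes

Expanding Vega's payoff: 165x_V − 3x_Rx_V − 2x_V².
∂π/∂x_V = 165 − 3x_R − 4x_V = 0, so x_V = 41.25 − 0.75x_R.
The best-response slope dx_V/dx_R = −0.75 < 0: the reaction function is downward-sloping, so the choices are strategic substitutes.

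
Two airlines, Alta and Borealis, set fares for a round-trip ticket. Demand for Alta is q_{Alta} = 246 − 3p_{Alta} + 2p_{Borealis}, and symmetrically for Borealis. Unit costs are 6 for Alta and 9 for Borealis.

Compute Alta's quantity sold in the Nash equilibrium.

Alta's profit: π = (p_{Alta} − 6)(246 − 3p_{Alta} + 2p_{Borealis}).
∂π/∂p_{Alta} = 264 − 6p_{Alta} + 2p_{Borealis} = 0 ⇒ p_{Alta} = 44 + (1/3)p_{Borealis}.
Similarly p_{Borealis} = 45.5 + (1/3)p_{Alta}.
Plugging p_{Borealis} into Alta's best response: p_{Alta} = 44 + (1/3)(45.5 + (1/3)p_{Alta}) ⇒ (8/9)p_{Alta} = 355/6, so p_{Alta} = 66.5625.
Then p_{Borealis} = 45.5 + (1/3)·66.5625 = 67.6875.
q_{Alta} = 246 − 3·66.5625 + 2·67.6875 = 181.6875.

181.6875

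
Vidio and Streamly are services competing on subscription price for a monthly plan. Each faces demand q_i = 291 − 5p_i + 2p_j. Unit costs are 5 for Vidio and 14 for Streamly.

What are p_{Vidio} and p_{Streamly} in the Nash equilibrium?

Vidio's profit: π = (p_{Vidio} − 5)(291 − 5p_{Vidio} + 2p_{Streamly}).
∂π/∂p_{Vidio} = 316 − 10p_{Vidio} + 2p_{Streamly} = 0 ⇒ p_{Vidio} = 31.6 + 0.2p_{Streamly}.
Similarly p_{Streamly} = 36.1 + 0.2p_{Vidio}.
Solving the two reaction functions simultaneously: (1 − (0.2)(0.2))p_{Vidio} = 31.6 + 0.2·36.1, so 0.96p_{Vidio} = 38.82 and p_{Vidio} = 40.4375.
Then p_{Streamly} = 36.1 + 0.2·40.4375 = 44.1875.

40.4375, 44.1875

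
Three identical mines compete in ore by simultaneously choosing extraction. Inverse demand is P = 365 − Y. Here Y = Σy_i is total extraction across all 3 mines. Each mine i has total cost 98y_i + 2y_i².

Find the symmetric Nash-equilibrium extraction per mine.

33.375

A representative mine's profit is π_i = y_i(365 − Y) − 98y_i − 2y_i², with Y = y_i + Σ_{j≠i} y_j.
First-order condition: 267 − 6y_i − Σ_{j≠i} y_j = 0.
With identical mines, set every y_j = y: then 267 − 6y − 2y = 0, i.e. y = 267/8 = 33.375.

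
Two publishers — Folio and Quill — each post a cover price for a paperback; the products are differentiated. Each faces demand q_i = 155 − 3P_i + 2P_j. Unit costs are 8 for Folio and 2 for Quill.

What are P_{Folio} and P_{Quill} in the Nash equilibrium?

43.625, 41.375

Folio's profit: π = (P_{Folio} − 8)(155 − 3P_{Folio} + 2P_{Quill}).
∂π/∂P_{Folio} = 179 − 6P_{Folio} + 2P_{Quill} = 0 ⇒ P_{Folio} = 179/6 + (1/3)P_{Quill}.
Similarly P_{Quill} = 161/6 + (1/3)P_{Folio}.
Solving the two reaction functions simultaneously: (1 − (1/3)(1/3))P_{Folio} = 179/6 + (1/3)·(161/6), so (8/9)P_{Folio} = 349/9 and P_{Folio} = 43.625.
Then P_{Quill} = 161/6 + (1/3)·43.625 = 41.375.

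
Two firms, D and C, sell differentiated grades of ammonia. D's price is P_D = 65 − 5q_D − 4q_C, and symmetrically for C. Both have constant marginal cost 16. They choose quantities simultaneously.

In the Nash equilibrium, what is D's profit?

Firm D's profit: π = q_D(65 − 5q_D − 4q_C) − 16q_D.
∂π/∂q_D = 49 − 10q_D − 4q_C = 0 ⇒ q_D = 4.9 − 0.4q_C.
The game is symmetric, so in equilibrium q_C = q_D: the reaction function gives 1.4q_D = 4.9, hence q_D = 3.5.
P_D = 65 − 5·3.5 − 4·3.5 = 33.5.
Profit = (33.5 − 16)·3.5 = 61.25.

61.25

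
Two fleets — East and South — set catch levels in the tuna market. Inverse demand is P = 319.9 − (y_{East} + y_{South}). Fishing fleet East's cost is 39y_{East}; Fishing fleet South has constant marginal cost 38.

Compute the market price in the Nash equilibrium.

Fishing fleet East's profit: π = y_{East}(319.9 − (y_{East} + y_{South})) − 39y_{East}.
∂π/∂y_{East} = 280.9 − 2y_{East} − y_{South} = 0, so y_{East} = 140.45 − 0.5y_{South}.
By the same steps for South: y_{South} = 140.95 − 0.5y_{East}.
Substituting the second reaction function into the first: y_{East} = 140.45 − 0.5(140.95 − 0.5y_{East}), which gives 0.75y_{East} = 69.975 ⇒ y_{East} = 93.3.
Then y_{South} = 140.95 − 0.5·93.3 = 94.3.
Equilibrium price: P = 319.9 − 187.6 = 132.3.

132.3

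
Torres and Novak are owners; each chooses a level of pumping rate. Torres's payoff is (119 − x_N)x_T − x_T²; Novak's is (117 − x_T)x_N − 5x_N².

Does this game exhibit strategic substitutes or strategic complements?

Expanding Torres's payoff: 119x_T − x_Nx_T − x_T².
∂π/∂x_T = 119 − x_N − 2x_T = 0, so x_T = 59.5 − 0.5x_N.
The best-response slope dx_T/dx_N = −0.5 < 0: the reaction function is downward-sloping, so the choices are strategic substitutes.

strategic substitutes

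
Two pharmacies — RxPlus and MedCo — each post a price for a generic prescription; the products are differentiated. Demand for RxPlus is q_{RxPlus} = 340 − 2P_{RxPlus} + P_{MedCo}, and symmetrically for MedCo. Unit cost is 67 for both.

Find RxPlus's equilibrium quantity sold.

RxPlus's profit: π = (P_{RxPlus} − 67)(340 − 2P_{RxPlus} + P_{MedCo}).
∂π/∂P_{RxPlus} = 474 − 4P_{RxPlus} + P_{MedCo} = 0 ⇒ P_{RxPlus} = 118.5 + 0.25P_{MedCo}.
By symmetry P_{MedCo} = P_{RxPlus}; substituting into the reaction function, 0.75P_{RxPlus} = 118.5 and P_{RxPlus} = 158.
q_{RxPlus} = 340 − 2·158 + 158 = 182.

182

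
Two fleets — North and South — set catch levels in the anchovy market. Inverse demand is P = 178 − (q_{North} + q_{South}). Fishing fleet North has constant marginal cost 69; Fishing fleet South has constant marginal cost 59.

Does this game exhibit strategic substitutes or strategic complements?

strategic substitutes

Fishing fleet North's profit: π = q_{North}(178 − (q_{North} + q_{South})) − 69q_{North}.
∂π/∂q_{North} = 109 − 2q_{North} − q_{South} = 0, so q_{North} = 54.5 − 0.5q_{South}.
The best-response slope dq_{North}/dq_{South} = −0.5 < 0: the reaction function is downward-sloping, so the choices are strategic substitutes.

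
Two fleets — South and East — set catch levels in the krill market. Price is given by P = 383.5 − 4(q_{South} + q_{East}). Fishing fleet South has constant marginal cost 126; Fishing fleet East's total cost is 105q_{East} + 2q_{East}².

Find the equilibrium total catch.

39.675

Fishing fleet South's profit: π = q_{South}(383.5 − 4(q_{South} + q_{East})) − 126q_{South}.
∂π/∂q_{South} = 257.5 − 8q_{South} − 4q_{East} = 0, so q_{South} = 32.1875 − 0.5q_{East}.
For East: ∂π/∂q_{East} = 278.5 − 12q_{East} − 4q_{South} = 0 ⇒ q_{East} = 557/24 − (1/3)q_{South}.
Solving the two reaction functions simultaneously: (1 − (−0.5)(−1/3))q_{South} = 32.1875 − 0.5·(557/24), so (5/6)q_{South} = 247/12 and q_{South} = 24.7.
Then q_{East} = 557/24 − (1/3)·24.7 = 14.975.
Total catch: 24.7 + 14.975 = 39.675.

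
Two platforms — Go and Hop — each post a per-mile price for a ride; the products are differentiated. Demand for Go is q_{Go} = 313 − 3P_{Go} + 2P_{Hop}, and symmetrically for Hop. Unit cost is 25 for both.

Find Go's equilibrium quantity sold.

Go's profit: π = (P_{Go} − 25)(313 − 3P_{Go} + 2P_{Hop}).
∂π/∂P_{Go} = 388 − 6P_{Go} + 2P_{Hop} = 0 ⇒ P_{Go} = 194/3 + (1/3)P_{Hop}.
Setting P_{Go} = P_{Hop} in the reaction function: P_{Go} = 194/3 + (1/3)P_{Go}, so P_{Go} = (194/3) / (2/3) = 97.
q_{Go} = 313 − 3·97 + 2·97 = 216.

216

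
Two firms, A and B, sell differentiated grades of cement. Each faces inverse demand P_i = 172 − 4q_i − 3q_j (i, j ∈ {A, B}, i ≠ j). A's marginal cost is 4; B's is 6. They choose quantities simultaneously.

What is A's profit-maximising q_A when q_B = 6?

18.75

Firm A's profit: π = q_A(172 − 4q_A − 3q_B) − 4q_A.
∂π/∂q_A = 168 − 8q_A − 3q_B = 0 ⇒ q_A = 21 − 0.375q_B.
At q_B = 6: q_A = 21 − 0.375·6 = 18.75.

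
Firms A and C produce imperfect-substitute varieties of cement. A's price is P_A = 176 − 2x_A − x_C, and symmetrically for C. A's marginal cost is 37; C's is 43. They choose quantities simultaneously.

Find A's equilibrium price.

Firm A's profit: π = x_A(176 − 2x_A − x_C) − 37x_A.
∂π/∂x_A = 139 − 4x_A − x_C = 0 ⇒ x_A = 34.75 − 0.25x_C.
Similarly x_C = 33.25 − 0.25x_A.
Plugging x_C into A's best response: x_A = 34.75 − 0.25(33.25 − 0.25x_A) ⇒ 0.9375x_A = 26.4375, so x_A = 28.2.
Then x_C = 33.25 − 0.25·28.2 = 26.2.
P_A = 176 − 2·28.2 − 26.2 = 93.4.

93.4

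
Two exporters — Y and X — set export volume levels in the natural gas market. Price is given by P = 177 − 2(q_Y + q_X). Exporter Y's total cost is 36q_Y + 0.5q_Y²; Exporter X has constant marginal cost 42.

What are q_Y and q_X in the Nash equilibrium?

18.375, 24.5625

Exporter Y's profit: π = q_Y(177 − 2(q_Y + q_X)) − 36q_Y − 0.5q_Y².
∂π/∂q_Y = 141 − 5q_Y − 2q_X = 0, so q_Y = 28.2 − 0.4q_X.
For X: ∂π/∂q_X = 135 − 4q_X − 2q_Y = 0 ⇒ q_X = 33.75 − 0.5q_Y.
Substituting the second reaction function into the first: q_Y = 28.2 − 0.4(33.75 − 0.5q_Y), which gives 0.8q_Y = 14.7 ⇒ q_Y = 18.375.
Then q_X = 33.75 − 0.5·18.375 = 24.5625.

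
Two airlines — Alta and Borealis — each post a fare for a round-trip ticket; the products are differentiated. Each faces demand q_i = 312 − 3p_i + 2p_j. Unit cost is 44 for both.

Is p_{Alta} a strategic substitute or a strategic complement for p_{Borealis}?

strategic complements

Alta's profit: π = (p_{Alta} − 44)(312 − 3p_{Alta} + 2p_{Borealis}).
∂π/∂p_{Alta} = 444 − 6p_{Alta} + 2p_{Borealis} = 0 ⇒ p_{Alta} = 74 + (1/3)p_{Borealis}.
The best-response slope dp_{Alta}/dp_{Borealis} = 1/3 > 0: the reaction function is upward-sloping, so the choices are strategic complements.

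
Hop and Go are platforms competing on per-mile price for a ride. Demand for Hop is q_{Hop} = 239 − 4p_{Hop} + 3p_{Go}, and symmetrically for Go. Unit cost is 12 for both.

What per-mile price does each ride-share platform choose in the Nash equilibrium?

Hop's profit: π = (p_{Hop} − 12)(239 − 4p_{Hop} + 3p_{Go}).
∂π/∂p_{Hop} = 287 − 8p_{Hop} + 3p_{Go} = 0 ⇒ p_{Hop} = 35.875 + 0.375p_{Go}.
The game is symmetric, so in equilibrium p_{Go} = p_{Hop}: the reaction function gives 0.625p_{Hop} = 35.875, hence p_{Hop} = 57.4.

57.4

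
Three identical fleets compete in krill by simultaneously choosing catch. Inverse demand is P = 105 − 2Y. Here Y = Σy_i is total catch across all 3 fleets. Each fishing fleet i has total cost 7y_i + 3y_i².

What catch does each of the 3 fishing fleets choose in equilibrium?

A representative fishing fleet's profit is π_i = y_i(105 − 2Y) − 7y_i − 3y_i², with Y = y_i + Σ_{j≠i} y_j.
First-order condition: 98 − 10y_i − 2Σ_{j≠i} y_j = 0.
With identical fishing fleets, set every y_j = y: then 98 − 10y − 4y = 0, i.e. y = 98/14 = 7.

7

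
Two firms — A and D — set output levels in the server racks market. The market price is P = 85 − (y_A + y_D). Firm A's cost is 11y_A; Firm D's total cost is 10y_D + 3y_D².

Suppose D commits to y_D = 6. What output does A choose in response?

34

Firm A's profit: π = y_A(85 − (y_A + y_D)) − 11y_A.
∂π/∂y_A = 74 − 2y_A − y_D = 0, so y_A = 37 − 0.5y_D.
At y_D = 6: y_A = 37 − 0.5·6 = 34.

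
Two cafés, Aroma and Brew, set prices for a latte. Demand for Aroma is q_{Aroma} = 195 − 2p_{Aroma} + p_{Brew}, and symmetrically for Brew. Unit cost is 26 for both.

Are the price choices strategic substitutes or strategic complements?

Aroma's profit: π = (p_{Aroma} − 26)(195 − 2p_{Aroma} + p_{Brew}).
∂π/∂p_{Aroma} = 247 − 4p_{Aroma} + p_{Brew} = 0 ⇒ p_{Aroma} = 61.75 + 0.25p_{Brew}.
The best-response slope dp_{Aroma}/dp_{Brew} = 0.25 > 0: the reaction function is upward-sloping, so the choices are strategic complements.

strategic complements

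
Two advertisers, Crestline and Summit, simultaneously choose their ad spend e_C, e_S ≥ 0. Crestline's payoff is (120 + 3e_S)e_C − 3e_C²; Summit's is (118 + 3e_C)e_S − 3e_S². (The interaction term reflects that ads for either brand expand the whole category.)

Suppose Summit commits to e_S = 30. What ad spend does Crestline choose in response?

Expanding Crestline's payoff: 120e_C + 3e_Se_C − 3e_C².
∂π/∂e_C = 120 + 3e_S − 6e_C = 0, so e_C = 20 + 0.5e_S.
At e_S = 30: e_C = 20 + 0.5·30 = 35.

35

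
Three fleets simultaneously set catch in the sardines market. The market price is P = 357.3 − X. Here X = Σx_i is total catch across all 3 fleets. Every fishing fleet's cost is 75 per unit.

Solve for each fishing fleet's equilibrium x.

A representative fishing fleet's profit is π_i = x_i(357.3 − X) − 75x_i, with X = x_i + Σ_{j≠i} x_j.
First-order condition: 282.3 − 2x_i − Σ_{j≠i} x_j = 0.
In a symmetric equilibrium every fishing fleet chooses the same x, so Σ_{j≠i} x_j = 2x. The condition becomes 282.3 − 4x = 0, giving x = 282.3/4 = 70.575.

70.575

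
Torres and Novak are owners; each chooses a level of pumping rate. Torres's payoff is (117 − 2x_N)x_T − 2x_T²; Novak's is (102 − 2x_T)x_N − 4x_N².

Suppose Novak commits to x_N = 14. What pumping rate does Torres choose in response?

22.25

Expanding Torres's payoff: 117x_T − 2x_Nx_T − 2x_T².
∂π/∂x_T = 117 − 2x_N − 4x_T = 0, so x_T = 29.25 − 0.5x_N.
At x_N = 14: x_T = 29.25 − 0.5·14 = 22.25.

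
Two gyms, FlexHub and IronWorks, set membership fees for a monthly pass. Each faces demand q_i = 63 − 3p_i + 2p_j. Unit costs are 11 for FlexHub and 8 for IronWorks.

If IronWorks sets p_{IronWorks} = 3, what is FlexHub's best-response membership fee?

FlexHub's profit: π = (p_{FlexHub} − 11)(63 − 3p_{FlexHub} + 2p_{IronWorks}).
∂π/∂p_{FlexHub} = 96 − 6p_{FlexHub} + 2p_{IronWorks} = 0 ⇒ p_{FlexHub} = 16 + (1/3)p_{IronWorks}.
At p_{IronWorks} = 3: p_{FlexHub} = 16 + (1/3)·3 = 17.

17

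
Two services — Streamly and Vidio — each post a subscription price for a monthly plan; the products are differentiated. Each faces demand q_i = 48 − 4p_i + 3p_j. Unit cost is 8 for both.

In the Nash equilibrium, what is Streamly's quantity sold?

32

Streamly's profit: π = (p_{Streamly} − 8)(48 − 4p_{Streamly} + 3p_{Vidio}).
∂π/∂p_{Streamly} = 80 − 8p_{Streamly} + 3p_{Vidio} = 0 ⇒ p_{Streamly} = 10 + 0.375p_{Vidio}.
By symmetry p_{Vidio} = p_{Streamly}; substituting into the reaction function, 0.625p_{Streamly} = 10 and p_{Streamly} = 16.
q_{Streamly} = 48 − 4·16 + 3·16 = 32.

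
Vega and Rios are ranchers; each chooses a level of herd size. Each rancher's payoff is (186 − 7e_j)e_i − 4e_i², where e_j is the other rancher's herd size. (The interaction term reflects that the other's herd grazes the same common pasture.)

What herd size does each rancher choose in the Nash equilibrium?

12.4

Vega's payoff is (186 − 7e_R)e_V − 4e_V².
∂π/∂e_V = 186 − 7e_R − 8e_V = 0, so e_V = 23.25 − 0.875e_R.
By symmetry e_R = e_V; substituting into the reaction function, 1.875e_V = 23.25 and e_V = 12.4.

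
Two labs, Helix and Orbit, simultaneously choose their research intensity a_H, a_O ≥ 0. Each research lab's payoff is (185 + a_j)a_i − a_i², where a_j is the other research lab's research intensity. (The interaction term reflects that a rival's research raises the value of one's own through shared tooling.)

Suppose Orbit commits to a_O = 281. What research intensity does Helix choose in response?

Helix's payoff is (185 + a_O)a_H − a_H².
∂π/∂a_H = 185 + a_O − 2a_H = 0, so a_H = 92.5 + 0.5a_O.
At a_O = 281: a_H = 92.5 + 0.5·281 = 233.

233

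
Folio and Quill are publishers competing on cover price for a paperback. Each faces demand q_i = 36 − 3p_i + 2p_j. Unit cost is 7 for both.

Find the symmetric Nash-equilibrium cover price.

Folio's profit: π = (p_{Folio} − 7)(36 − 3p_{Folio} + 2p_{Quill}).
∂π/∂p_{Folio} = 57 − 6p_{Folio} + 2p_{Quill} = 0 ⇒ p_{Folio} = 9.5 + (1/3)p_{Quill}.
By symmetry p_{Quill} = p_{Folio}; substituting into the reaction function, (2/3)p_{Folio} = 9.5 and p_{Folio} = 14.25.

14.25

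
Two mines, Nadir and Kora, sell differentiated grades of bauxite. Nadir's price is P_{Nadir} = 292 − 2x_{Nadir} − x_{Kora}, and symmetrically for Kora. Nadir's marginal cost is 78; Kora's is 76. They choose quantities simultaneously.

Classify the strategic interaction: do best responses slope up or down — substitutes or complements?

strategic substitutes

Mine Nadir's profit: π = x_{Nadir}(292 − 2x_{Nadir} − x_{Kora}) − 78x_{Nadir}.
∂π/∂x_{Nadir} = 214 − 4x_{Nadir} − x_{Kora} = 0 ⇒ x_{Nadir} = 53.5 − 0.25x_{Kora}.
The best-response slope dx_{Nadir}/dx_{Kora} = −0.25 < 0: the reaction function is downward-sloping, so the choices are strategic substitutes.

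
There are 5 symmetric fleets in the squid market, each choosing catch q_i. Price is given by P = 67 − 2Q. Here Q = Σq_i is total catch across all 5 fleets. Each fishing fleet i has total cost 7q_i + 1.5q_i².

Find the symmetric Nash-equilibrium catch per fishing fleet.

4

A representative fishing fleet's profit is π_i = q_i(67 − 2Q) − 7q_i − 1.5q_i², with Q = q_i + Σ_{j≠i} q_j.
First-order condition: 60 − 7q_i − 2Σ_{j≠i} q_j = 0.
In a symmetric equilibrium every fishing fleet chooses the same q, so Σ_{j≠i} q_j = 4q. The condition becomes 60 − 15q = 0, giving q = 60/15 = 4.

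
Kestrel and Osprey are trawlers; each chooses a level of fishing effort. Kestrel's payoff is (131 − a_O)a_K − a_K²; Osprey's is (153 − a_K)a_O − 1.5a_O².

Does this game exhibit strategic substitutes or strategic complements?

Expanding Kestrel's payoff: 131a_K − a_Oa_K − a_K².
∂π/∂a_K = 131 − a_O − 2a_K = 0, so a_K = 65.5 − 0.5a_O.
The best-response slope da_K/da_O = −0.5 < 0: the reaction function is downward-sloping, so the choices are strategic substitutes.

strategic substitutes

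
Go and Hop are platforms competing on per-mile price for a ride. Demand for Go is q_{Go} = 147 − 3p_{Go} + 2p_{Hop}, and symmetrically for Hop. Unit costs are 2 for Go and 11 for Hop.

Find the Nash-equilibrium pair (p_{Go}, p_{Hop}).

Go's profit: π = (p_{Go} − 2)(147 − 3p_{Go} + 2p_{Hop}).
∂π/∂p_{Go} = 153 − 6p_{Go} + 2p_{Hop} = 0 ⇒ p_{Go} = 25.5 + (1/3)p_{Hop}.
Similarly p_{Hop} = 30 + (1/3)p_{Go}.
Solving the two reaction functions simultaneously: (1 − (1/3)(1/3))p_{Go} = 25.5 + (1/3)·30, so (8/9)p_{Go} = 35.5 and p_{Go} = 39.9375.
Then p_{Hop} = 30 + (1/3)·39.9375 = 43.3125.

39.9375, 43.3125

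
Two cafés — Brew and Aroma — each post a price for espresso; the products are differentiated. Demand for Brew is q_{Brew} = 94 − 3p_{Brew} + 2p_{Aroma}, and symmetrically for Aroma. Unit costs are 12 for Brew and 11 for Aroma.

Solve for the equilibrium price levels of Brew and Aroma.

Brew's profit: π = (p_{Brew} − 12)(94 − 3p_{Brew} + 2p_{Aroma}).
∂π/∂p_{Brew} = 130 − 6p_{Brew} + 2p_{Aroma} = 0 ⇒ p_{Brew} = 65/3 + (1/3)p_{Aroma}.
Similarly p_{Aroma} = 127/6 + (1/3)p_{Brew}.
Solving the two reaction functions simultaneously: (1 − (1/3)(1/3))p_{Brew} = 65/3 + (1/3)·(127/6), so (8/9)p_{Brew} = 517/18 and p_{Brew} = 32.3125.
Then p_{Aroma} = 127/6 + (1/3)·32.3125 = 31.9375.

32.3125, 31.9375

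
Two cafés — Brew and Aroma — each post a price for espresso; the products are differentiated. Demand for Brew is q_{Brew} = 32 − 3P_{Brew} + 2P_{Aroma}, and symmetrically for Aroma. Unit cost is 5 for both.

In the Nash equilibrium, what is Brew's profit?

Brew's profit: π = (P_{Brew} − 5)(32 − 3P_{Brew} + 2P_{Aroma}).
∂π/∂P_{Brew} = 47 − 6P_{Brew} + 2P_{Aroma} = 0 ⇒ P_{Brew} = 47/6 + (1/3)P_{Aroma}.
The game is symmetric, so in equilibrium P_{Aroma} = P_{Brew}: the reaction function gives (2/3)P_{Brew} = 47/6, hence P_{Brew} = 11.75.
q_{Brew} = 32 − 3·11.75 + 2·11.75 = 20.25.
Profit = (11.75 − 5)·20.25 = 136.6875.

136.6875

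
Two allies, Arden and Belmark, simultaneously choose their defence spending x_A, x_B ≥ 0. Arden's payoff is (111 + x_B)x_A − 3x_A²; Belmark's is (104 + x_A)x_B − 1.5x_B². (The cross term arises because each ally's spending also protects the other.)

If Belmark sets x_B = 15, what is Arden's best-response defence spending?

Expanding Arden's payoff: 111x_A + x_Bx_A − 3x_A².
∂π/∂x_A = 111 + x_B − 6x_A = 0, so x_A = 18.5 + (1/6)x_B.
At x_B = 15: x_A = 18.5 + (1/6)·15 = 21.

21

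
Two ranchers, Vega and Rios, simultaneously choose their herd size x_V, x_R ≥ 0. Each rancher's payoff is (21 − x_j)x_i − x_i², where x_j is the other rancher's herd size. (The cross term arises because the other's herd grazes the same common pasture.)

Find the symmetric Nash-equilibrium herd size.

7

Vega's payoff is (21 − x_R)x_V − x_V².
∂π/∂x_V = 21 − x_R − 2x_V = 0, so x_V = 10.5 − 0.5x_R.
The game is symmetric, so in equilibrium x_R = x_V: the reaction function gives 1.5x_V = 10.5, hence x_V = 7.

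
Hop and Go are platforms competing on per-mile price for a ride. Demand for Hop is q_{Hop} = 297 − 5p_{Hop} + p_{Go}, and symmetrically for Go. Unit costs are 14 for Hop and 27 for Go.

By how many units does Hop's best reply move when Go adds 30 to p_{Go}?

3

Hop's profit: π = (p_{Hop} − 14)(297 − 5p_{Hop} + p_{Go}).
∂π/∂p_{Hop} = 367 − 10p_{Hop} + p_{Go} = 0 ⇒ p_{Hop} = 36.7 + 0.1p_{Go}.
The reaction-function slope is 0.1, so a 30-unit rise in p_{Go} moves p_{Hop} by 0.1 × 30 = 3. Hop's best response rises — the actions are strategic complements.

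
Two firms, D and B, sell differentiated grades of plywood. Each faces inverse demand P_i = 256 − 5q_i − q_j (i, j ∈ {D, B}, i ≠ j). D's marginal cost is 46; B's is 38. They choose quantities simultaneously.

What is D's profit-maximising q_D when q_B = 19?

Firm D's profit: π = q_D(256 − 5q_D − q_B) − 46q_D.
∂π/∂q_D = 210 − 10q_D − q_B = 0 ⇒ q_D = 21 − 0.1q_B.
At q_B = 19: q_D = 21 − 0.1·19 = 19.1.

19.1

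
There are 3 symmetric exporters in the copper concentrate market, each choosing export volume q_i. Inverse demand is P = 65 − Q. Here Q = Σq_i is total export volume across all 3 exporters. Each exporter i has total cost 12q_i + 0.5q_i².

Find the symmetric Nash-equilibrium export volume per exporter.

A representative exporter's profit is π_i = q_i(65 − Q) − 12q_i − 0.5q_i², with Q = q_i + Σ_{j≠i} q_j.
First-order condition: 53 − 3q_i − Σ_{j≠i} q_j = 0.
In a symmetric equilibrium every exporter chooses the same q, so Σ_{j≠i} q_j = 2q. The condition becomes 53 − 5q = 0, giving q = 53/5 = 10.6.

10.6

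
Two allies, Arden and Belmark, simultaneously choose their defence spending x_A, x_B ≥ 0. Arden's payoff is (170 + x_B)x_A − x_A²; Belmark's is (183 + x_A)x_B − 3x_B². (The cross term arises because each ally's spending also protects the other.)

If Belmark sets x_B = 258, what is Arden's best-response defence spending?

Expanding Arden's payoff: 170x_A + x_Bx_A − x_A².
∂π/∂x_A = 170 + x_B − 2x_A = 0, so x_A = 85 + 0.5x_B.
At x_B = 258: x_A = 85 + 0.5·258 = 214.

214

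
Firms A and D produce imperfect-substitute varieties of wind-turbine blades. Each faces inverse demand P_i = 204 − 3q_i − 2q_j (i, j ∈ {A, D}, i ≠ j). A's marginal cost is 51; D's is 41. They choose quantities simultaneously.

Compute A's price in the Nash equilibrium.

Firm A's profit: π = q_A(204 − 3q_A − 2q_D) − 51q_A.
∂π/∂q_A = 153 − 6q_A − 2q_D = 0 ⇒ q_A = 25.5 − (1/3)q_D.
Similarly q_D = 163/6 − (1/3)q_A.
Substituting the second reaction function into the first: q_A = 25.5 − (1/3)(163/6 − (1/3)q_A), which gives (8/9)q_A = 148/9 ⇒ q_A = 18.5.
Then q_D = 163/6 − (1/3)·18.5 = 21.
P_A = 204 − 3·18.5 − 2·21 = 106.5.

106.5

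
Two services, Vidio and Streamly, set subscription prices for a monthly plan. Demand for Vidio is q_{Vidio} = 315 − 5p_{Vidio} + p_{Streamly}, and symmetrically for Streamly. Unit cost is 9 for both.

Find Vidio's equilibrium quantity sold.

155

Vidio's profit: π = (p_{Vidio} − 9)(315 − 5p_{Vidio} + p_{Streamly}).
∂π/∂p_{Vidio} = 360 − 10p_{Vidio} + p_{Streamly} = 0 ⇒ p_{Vidio} = 36 + 0.1p_{Streamly}.
The game is symmetric, so in equilibrium p_{Streamly} = p_{Vidio}: the reaction function gives 0.9p_{Vidio} = 36, hence p_{Vidio} = 40.
q_{Vidio} = 315 − 5·40 + 40 = 155.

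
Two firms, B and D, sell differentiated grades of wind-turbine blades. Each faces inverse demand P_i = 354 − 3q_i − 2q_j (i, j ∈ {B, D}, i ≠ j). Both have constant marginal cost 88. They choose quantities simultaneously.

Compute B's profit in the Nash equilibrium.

3316.6875

Firm B's profit: π = q_B(354 − 3q_B − 2q_D) − 88q_B.
∂π/∂q_B = 266 − 6q_B − 2q_D = 0 ⇒ q_B = 133/3 − (1/3)q_D.
Setting q_B = q_D in the reaction function: q_B = 133/3 − (1/3)q_B, so q_B = (133/3) / (4/3) = 33.25.
P_B = 354 − 3·33.25 − 2·33.25 = 187.75.
Profit = (187.75 − 88)·33.25 = 3316.6875.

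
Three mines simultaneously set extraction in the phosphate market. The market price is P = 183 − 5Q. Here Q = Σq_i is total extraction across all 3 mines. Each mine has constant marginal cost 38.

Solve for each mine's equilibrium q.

A representative mine's profit is π_i = q_i(183 − 5Q) − 38q_i, with Q = q_i + Σ_{j≠i} q_j.
First-order condition: 145 − 10q_i − 5Σ_{j≠i} q_j = 0.
With identical mines, set every q_j = q: then 145 − 10q − 10q = 0, i.e. q = 145/20 = 7.25.

7.25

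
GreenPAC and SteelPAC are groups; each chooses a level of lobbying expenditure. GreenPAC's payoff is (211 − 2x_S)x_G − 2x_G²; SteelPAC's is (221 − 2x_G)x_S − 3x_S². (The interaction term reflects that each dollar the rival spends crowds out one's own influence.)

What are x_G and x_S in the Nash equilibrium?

Expanding GreenPAC's payoff: 211x_G − 2x_Sx_G − 2x_G².
∂π/∂x_G = 211 − 2x_S − 4x_G = 0, so x_G = 52.75 − 0.5x_S.
Likewise for SteelPAC: x_S = 221/6 − (1/3)x_G.
Substituting the second reaction function into the first: x_G = 52.75 − 0.5(221/6 − (1/3)x_G), which gives (5/6)x_G = 103/3 ⇒ x_G = 41.2.
Then x_S = 221/6 − (1/3)·41.2 = 23.1.

41.2, 23.1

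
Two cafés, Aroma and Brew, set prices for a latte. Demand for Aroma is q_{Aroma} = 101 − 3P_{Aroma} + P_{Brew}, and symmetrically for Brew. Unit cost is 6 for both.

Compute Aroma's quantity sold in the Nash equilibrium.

53.4

Aroma's profit: π = (P_{Aroma} − 6)(101 − 3P_{Aroma} + P_{Brew}).
∂π/∂P_{Aroma} = 119 − 6P_{Aroma} + P_{Brew} = 0 ⇒ P_{Aroma} = 119/6 + (1/6)P_{Brew}.
The game is symmetric, so in equilibrium P_{Brew} = P_{Aroma}: the reaction function gives (5/6)P_{Aroma} = 119/6, hence P_{Aroma} = 23.8.
q_{Aroma} = 101 − 3·23.8 + 23.8 = 53.4.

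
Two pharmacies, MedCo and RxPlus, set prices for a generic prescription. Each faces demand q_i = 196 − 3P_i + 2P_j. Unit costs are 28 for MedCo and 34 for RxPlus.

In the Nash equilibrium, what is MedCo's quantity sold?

MedCo's profit: π = (P_{MedCo} − 28)(196 − 3P_{MedCo} + 2P_{RxPlus}).
∂π/∂P_{MedCo} = 280 − 6P_{MedCo} + 2P_{RxPlus} = 0 ⇒ P_{MedCo} = 140/3 + (1/3)P_{RxPlus}.
Similarly P_{RxPlus} = 149/3 + (1/3)P_{MedCo}.
Substituting the second reaction function into the first: P_{MedCo} = 140/3 + (1/3)(149/3 + (1/3)P_{MedCo}), which gives (8/9)P_{MedCo} = 569/9 ⇒ P_{MedCo} = 71.125.
Then P_{RxPlus} = 149/3 + (1/3)·71.125 = 73.375.
q_{MedCo} = 196 − 3·71.125 + 2·73.375 = 129.375.

129.375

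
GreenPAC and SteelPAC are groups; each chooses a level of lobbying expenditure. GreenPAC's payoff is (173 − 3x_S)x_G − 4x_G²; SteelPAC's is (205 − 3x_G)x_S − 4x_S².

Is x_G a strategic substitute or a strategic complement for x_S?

Expanding GreenPAC's payoff: 173x_G − 3x_Sx_G − 4x_G².
∂π/∂x_G = 173 − 3x_S − 8x_G = 0, so x_G = 21.625 − 0.375x_S.
The best-response slope dx_G/dx_S = −0.375 < 0: the reaction function is downward-sloping, so the choices are strategic substitutes.

strategic substitutes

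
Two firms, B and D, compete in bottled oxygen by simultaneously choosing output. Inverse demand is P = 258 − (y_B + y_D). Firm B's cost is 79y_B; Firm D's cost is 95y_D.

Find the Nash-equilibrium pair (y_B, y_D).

65, 49

Firm B's profit: π = y_B(258 − (y_B + y_D)) − 79y_B.
∂π/∂y_B = 179 − 2y_B − y_D = 0, so y_B = 89.5 − 0.5y_D.
By the same steps for D: y_D = 81.5 − 0.5y_B.
Solving the two reaction functions simultaneously: (1 − (−0.5)(−0.5))y_B = 89.5 − 0.5·81.5, so 0.75y_B = 48.75 and y_B = 65.
Then y_D = 81.5 − 0.5·65 = 49.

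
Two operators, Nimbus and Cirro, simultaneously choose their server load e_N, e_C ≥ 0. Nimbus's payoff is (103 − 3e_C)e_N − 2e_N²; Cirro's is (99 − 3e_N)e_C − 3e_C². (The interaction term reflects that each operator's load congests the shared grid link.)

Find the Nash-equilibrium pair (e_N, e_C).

21.4, 5.8

Expanding Nimbus's payoff: 103e_N − 3e_Ce_N − 2e_N².
∂π/∂e_N = 103 − 3e_C − 4e_N = 0, so e_N = 25.75 − 0.75e_C.
Likewise for Cirro: e_C = 16.5 − 0.5e_N.
Substituting the second reaction function into the first: e_N = 25.75 − 0.75(16.5 − 0.5e_N), which gives 0.625e_N = 13.375 ⇒ e_N = 21.4.
Then e_C = 16.5 − 0.5·21.4 = 5.8.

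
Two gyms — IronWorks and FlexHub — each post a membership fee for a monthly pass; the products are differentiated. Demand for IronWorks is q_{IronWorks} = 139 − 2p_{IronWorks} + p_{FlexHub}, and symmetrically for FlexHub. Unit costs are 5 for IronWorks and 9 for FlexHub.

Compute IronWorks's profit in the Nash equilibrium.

4086.08

IronWorks's profit: π = (p_{IronWorks} − 5)(139 − 2p_{IronWorks} + p_{FlexHub}).
∂π/∂p_{IronWorks} = 149 − 4p_{IronWorks} + p_{FlexHub} = 0 ⇒ p_{IronWorks} = 37.25 + 0.25p_{FlexHub}.
Similarly p_{FlexHub} = 39.25 + 0.25p_{IronWorks}.
Substituting the second reaction function into the first: p_{IronWorks} = 37.25 + 0.25(39.25 + 0.25p_{IronWorks}), which gives 0.9375p_{IronWorks} = 47.0625 ⇒ p_{IronWorks} = 50.2.
Then p_{FlexHub} = 39.25 + 0.25·50.2 = 51.8.
q_{IronWorks} = 139 − 2·50.2 + 51.8 = 90.4.
Profit = (50.2 − 5)·90.4 = 4086.08.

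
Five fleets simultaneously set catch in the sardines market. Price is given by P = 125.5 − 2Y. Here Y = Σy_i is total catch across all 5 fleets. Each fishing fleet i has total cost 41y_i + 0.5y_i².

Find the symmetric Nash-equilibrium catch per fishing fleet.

A representative fishing fleet's profit is π_i = y_i(125.5 − 2Y) − 41y_i − 0.5y_i², with Y = y_i + Σ_{j≠i} y_j.
First-order condition: 84.5 − 5y_i − 2Σ_{j≠i} y_j = 0.
In a symmetric equilibrium every fishing fleet chooses the same y, so Σ_{j≠i} y_j = 4y. The condition becomes 84.5 − 13y = 0, giving y = 84.5/13 = 6.5.

6.5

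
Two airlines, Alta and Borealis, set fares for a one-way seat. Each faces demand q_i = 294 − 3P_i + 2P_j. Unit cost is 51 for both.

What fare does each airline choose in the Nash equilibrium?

Alta's profit: π = (P_{Alta} − 51)(294 − 3P_{Alta} + 2P_{Borealis}).
∂π/∂P_{Alta} = 447 − 6P_{Alta} + 2P_{Borealis} = 0 ⇒ P_{Alta} = 74.5 + (1/3)P_{Borealis}.
Setting P_{Alta} = P_{Borealis} in the reaction function: P_{Alta} = 74.5 + (1/3)P_{Alta}, so P_{Alta} = 74.5 / (2/3) = 111.75.

111.75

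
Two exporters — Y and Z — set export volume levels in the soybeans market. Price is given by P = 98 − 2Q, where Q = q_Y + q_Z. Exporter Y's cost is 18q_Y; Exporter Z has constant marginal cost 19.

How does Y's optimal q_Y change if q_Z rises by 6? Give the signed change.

Exporter Y's profit: π = q_Y(98 − 2(q_Y + q_Z)) − 18q_Y.
∂π/∂q_Y = 80 − 4q_Y − 2q_Z = 0, so q_Y = 20 − 0.5q_Z.
The reaction-function slope is −0.5, so a 6-unit rise in q_Z moves q_Y by −0.5 × 6 = −3. Y's best response falls — the actions are strategic substitutes.

-3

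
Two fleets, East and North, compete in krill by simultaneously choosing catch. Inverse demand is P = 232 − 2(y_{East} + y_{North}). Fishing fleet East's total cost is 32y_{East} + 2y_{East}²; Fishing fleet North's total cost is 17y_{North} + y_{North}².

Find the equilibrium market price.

137

Fishing fleet East's profit: π = y_{East}(232 − 2(y_{East} + y_{North})) − 32y_{East} − 2y_{East}².
∂π/∂y_{East} = 200 − 8y_{East} − 2y_{North} = 0, so y_{East} = 25 − 0.25y_{North}.
For North: ∂π/∂y_{North} = 215 − 6y_{North} − 2y_{East} = 0 ⇒ y_{North} = 215/6 − (1/3)y_{East}.
Solving the two reaction functions simultaneously: (1 − (−0.25)(−1/3))y_{East} = 25 − 0.25·(215/6), so (11/12)y_{East} = 385/24 and y_{East} = 17.5.
Then y_{North} = 215/6 − (1/3)·17.5 = 30.
Equilibrium price: P = 232 − 2·47.5 = 137.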